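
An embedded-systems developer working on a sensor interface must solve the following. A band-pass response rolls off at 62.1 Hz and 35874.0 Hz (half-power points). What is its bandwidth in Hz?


Bandwidth is the difference of -3dB frequencies:
BW = f_high - f_low
   = 35874.0 - 62.1
   = 35811.9 Hz

35811.9 Hz


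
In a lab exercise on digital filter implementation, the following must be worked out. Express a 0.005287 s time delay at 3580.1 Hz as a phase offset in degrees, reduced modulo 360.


Phase shift from frequency and time delay:
phi = 360 * f * t_delay
    = 360 * 3580.1 * 0.005287
    = 6814.08 degrees
    mod 360 = 334.08 degrees

334.08 degrees


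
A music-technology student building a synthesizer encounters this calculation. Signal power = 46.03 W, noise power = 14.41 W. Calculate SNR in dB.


SNR in decibels:
SNR = 10 * log10(Ps / Pn)
    = 10 * log10(46.03 / 14.41)
    = 10 * log10(3.1943)
    = 10 * 0.5044
    = 5.04 dB

5.04 dB


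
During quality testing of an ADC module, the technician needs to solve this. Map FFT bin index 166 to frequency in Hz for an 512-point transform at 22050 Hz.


Frequency of DFT bin k:
f_k = k * fs / N
    = 166 * 22050 / 512
    = 3660300 / 512
    = 7149.023 Hz

7149.023 Hz


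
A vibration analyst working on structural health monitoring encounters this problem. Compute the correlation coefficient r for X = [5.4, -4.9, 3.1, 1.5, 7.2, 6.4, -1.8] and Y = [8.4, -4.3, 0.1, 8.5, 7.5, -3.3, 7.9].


Pearson correlation coefficient (population):
r = cov(X,Y) / (std(X) * std(Y))
Mean X = 2.4143, Mean Y = 3.5429
Cov(X,Y) = 5.467959
Std(X) = 4.145024, Std(Y) = 5.385127
r = 0.245

0.245


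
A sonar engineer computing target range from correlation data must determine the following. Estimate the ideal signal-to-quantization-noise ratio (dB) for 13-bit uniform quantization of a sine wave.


Theoretical SNR for a full-scale sinusoid:
SNR = 6.02 * N + 1.76
    = 6.02 * 13 + 1.76
    = 78.26 + 1.76
    = 80.02 dB

80.02 dB


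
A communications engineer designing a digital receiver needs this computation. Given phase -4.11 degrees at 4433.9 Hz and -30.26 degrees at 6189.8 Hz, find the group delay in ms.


Group delay from phase difference:
tau = -d(phi)/d(omega)
d(phi) = -26.15 deg = -0.456404 rad
d(omega) = 2*pi*(6189.8 - 4433.9) = 11032.6451 rad/s
tau = -(-0.456404) / 11032.6451
    = 0.0414 ms

0.0414 ms


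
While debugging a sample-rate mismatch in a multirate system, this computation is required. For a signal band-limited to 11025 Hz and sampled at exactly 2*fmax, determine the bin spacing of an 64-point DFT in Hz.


Step 1 — Nyquist sampling rate:
fs = 2 * fmax = 2 * 11025 = 22050 Hz

Step 2 — DFT bin spacing:
df = fs / N = 22050 / 64 = 344.5312 Hz

344.5312 Hz


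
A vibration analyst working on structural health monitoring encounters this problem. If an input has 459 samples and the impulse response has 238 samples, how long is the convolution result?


Linear convolution output length:
L = N + M - 1
  = 459 + 238 - 1
  = 696 samples

696


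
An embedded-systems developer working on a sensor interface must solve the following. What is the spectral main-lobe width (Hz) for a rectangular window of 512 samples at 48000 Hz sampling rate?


Main lobe width for a rectangular window:
Width = 2 * fs / N
      = 2 * 48000 / 512
      = 96000 / 512
      = 187.5 Hz

187.5 Hz


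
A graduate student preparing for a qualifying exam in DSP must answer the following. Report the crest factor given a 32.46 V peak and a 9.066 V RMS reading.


Crest factor is the ratio of peak to RMS:
CF = V_peak / V_rms
   = 32.46 / 9.066
   = 3.5804

3.5804


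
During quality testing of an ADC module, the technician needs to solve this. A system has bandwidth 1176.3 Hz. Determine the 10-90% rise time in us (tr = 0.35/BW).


Rise time from bandwidth relationship:
tr = 0.35 / BW
   = 0.35 / 1176.3
   = 0.0002975431438 s
   = 297.5431 us

297.5431 us


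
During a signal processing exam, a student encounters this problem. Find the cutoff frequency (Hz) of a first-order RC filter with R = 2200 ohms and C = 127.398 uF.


Cutoff frequency of a first-order RC filter:
fc = 1 / (2 * pi * R * C)
C = 127.398 uF = 0.000127398 F
fc = 1 / (2 * pi * 2200 * 0.000127398)
   = 1 / 1.7610235318809
   = 0.567852 Hz

0.567852 Hz


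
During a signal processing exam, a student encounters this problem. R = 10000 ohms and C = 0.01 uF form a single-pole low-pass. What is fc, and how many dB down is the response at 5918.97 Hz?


Step 1 — cutoff frequency:
fc = 1 / (2*pi*R*C)
C = 0.01 uF = 1e-08 F
fc = 1 / (2*pi*10000*1e-08)
   = 1591.549 Hz

Step 2 — magnitude at f = 5918.97 Hz:
|H(f)| = 1 / sqrt(1 + (f/fc)^2)
f/fc = 5918.97 / 1591.549 = 3.719
|H| = 1 / sqrt(1 + 13.830961) = 0.2596662
|H|_dB = 20*log10(0.2596662) = -11.71 dB

fc = 1591.549 Hz; |H(5918.97 Hz)| = -11.71 dB


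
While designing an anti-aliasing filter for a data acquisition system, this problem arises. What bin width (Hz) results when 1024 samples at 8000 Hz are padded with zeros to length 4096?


Frequency resolution after zero-padding:
N_padded = 1024 * 4 = 4096
df = fs / N_padded
   = 8000 / 4096
   = 1.9531 Hz

1.9531 Hz


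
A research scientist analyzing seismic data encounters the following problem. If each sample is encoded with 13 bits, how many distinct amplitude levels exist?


Number of quantization levels = 2^N
= 2^13
= 8192

8192


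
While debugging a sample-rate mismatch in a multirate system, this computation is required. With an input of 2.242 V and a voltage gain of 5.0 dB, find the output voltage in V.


Output voltage from dB gain:
V_out = V_in * 10^(gain_dB / 20)
      = 2.242 * 10^(5.0 / 20)
      = 2.242 * 1.778279
      = 3.9869 V

3.9869 V


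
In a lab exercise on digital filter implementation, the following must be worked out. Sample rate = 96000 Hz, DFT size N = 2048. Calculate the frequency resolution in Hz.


DFT frequency resolution:
df = fs / N
   = 96000 / 2048
   = 46.875 Hz

46.875 Hz


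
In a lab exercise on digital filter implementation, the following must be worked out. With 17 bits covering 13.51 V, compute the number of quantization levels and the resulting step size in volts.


Step 1 — number of quantization levels:
L = 2^N = 2^17 = 131072

Step 2 — LSB step size:
delta = Vfs / L
      = 13.51 / 131072
      = 0.00010307 V

Levels = 131072; step size = 0.00010307 V


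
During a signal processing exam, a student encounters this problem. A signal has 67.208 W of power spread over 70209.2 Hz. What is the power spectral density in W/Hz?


Power spectral density:
PSD = P / BW
    = 67.208 / 70209.2
    = 0.00095725 W/Hz

0.00095725 W/Hz


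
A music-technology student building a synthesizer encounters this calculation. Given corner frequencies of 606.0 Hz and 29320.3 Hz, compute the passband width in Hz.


Bandwidth is the difference of -3dB frequencies:
BW = f_high - f_low
   = 29320.3 - 606.0
   = 28714.3 Hz

28714.3 Hz


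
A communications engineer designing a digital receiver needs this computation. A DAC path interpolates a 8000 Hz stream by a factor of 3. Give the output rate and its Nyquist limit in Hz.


Step 1 — output sample rate after interpolation by L:
fs_out = L * fs_in = 3 * 8000 = 24000 Hz

Step 2 — Nyquist frequency of the output stream:
f_Nyq = fs_out / 2 = 24000 / 2 = 12000.0 Hz

fs_out = 24000 Hz; f_Nyquist = 12000.0 Hz


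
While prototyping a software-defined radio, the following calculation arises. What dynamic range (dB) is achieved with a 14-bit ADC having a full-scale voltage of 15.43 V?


Dynamic range from full-scale to LSB:
V_min = V_max / 2^bits = 15.43 / 2^14
DR = 20 * log10(V_max / V_min)
   = 20 * log10(2^14)
   = 20 * 14 * log10(2)
   = 84.29 dB

84.29 dB


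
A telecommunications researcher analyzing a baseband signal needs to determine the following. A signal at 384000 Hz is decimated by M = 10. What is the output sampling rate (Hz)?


Decimation reduces the sample rate:
fs_out = fs_in / M
       = 384000 / 10
       = 38400.0 Hz

38400.0 Hz


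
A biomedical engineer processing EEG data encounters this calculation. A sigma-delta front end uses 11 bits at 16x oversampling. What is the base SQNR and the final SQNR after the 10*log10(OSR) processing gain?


Step 1 — baseline SQNR at Nyquist:
SQNR_base = 6.02*N + 1.76
          = 6.02*11 + 1.76
          = 67.98 dB

Step 2 — oversampling processing gain:
G = 10*log10(OSR) = 10*log10(16) = 12.04 dB

Step 3 — total:
SQNR_total = 67.98 + 12.04 = 80.02 dB

Base SQNR = 67.98 dB; oversampled SQNR = 80.02 dB


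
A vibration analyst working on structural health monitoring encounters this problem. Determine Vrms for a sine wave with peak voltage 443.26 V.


RMS voltage for a sinusoidal waveform:
V_rms = V_peak / sqrt(2)
      = 443.26 / 1.414214
      = 313.432 V

313.432 V


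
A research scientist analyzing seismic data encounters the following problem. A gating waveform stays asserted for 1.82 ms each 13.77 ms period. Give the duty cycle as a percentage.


Duty cycle as a percentage:
DC = (t_on / T) * 100
   = (1.82 / 13.77) * 100
   = 0.132171 * 100
   = 13.22 %

13.22 %


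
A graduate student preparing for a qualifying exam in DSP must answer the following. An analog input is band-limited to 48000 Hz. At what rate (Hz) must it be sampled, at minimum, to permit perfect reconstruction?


The Nyquist rate is twice the maximum frequency component.
fs_min = 2 * fmax
      = 2 * 48000
      = 96000 Hz

96000


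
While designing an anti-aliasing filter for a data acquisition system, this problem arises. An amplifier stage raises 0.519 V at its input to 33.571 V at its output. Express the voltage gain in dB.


Voltage gain in dB:
G = 20 * log10(Vout / Vin)
  = 20 * log10(33.571 / 0.519)
  = 20 * log10(64.684008)
  = 20 * 1.810797
  = 36.22 dB

36.22 dB


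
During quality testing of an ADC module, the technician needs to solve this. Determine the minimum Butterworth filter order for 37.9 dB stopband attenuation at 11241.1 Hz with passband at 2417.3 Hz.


Butterworth filter order formula:
n = log10(10^(A/10) - 1) / (2 * log10(f_stop/f_pass))
10^(37.9/10) - 1 = 6164.95
f_stop/f_pass = 11241.1 / 2417.3 = 4.6503
n = 2.839 -> ceil = 3

3


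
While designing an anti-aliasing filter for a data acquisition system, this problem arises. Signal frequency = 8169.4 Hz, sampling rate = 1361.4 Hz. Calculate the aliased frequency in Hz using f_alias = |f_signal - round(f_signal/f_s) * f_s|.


Compute the nearest integer multiple of fs to the signal:
n = round(8169.4 / 1361.4) = 6
f_alias = |8169.4 - 6 * 1361.4|
        = |8169.4 - 8168.4|
        = 1.0 Hz

1.0


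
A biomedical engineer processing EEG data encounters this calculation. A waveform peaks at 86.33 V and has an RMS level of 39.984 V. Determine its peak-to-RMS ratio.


Crest factor is the ratio of peak to RMS:
CF = V_peak / V_rms
   = 86.33 / 39.984
   = 2.1591

2.1591


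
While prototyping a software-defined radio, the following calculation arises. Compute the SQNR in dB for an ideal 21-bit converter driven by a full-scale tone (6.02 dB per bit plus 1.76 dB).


Theoretical SNR for a full-scale sinusoid:
SNR = 6.02 * N + 1.76
    = 6.02 * 21 + 1.76
    = 126.42 + 1.76
    = 128.18 dB

128.18 dB


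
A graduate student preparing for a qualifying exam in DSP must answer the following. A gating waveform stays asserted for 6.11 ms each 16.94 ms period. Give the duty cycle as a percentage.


Duty cycle as a percentage:
DC = (t_on / T) * 100
   = (6.11 / 16.94) * 100
   = 0.360685 * 100
   = 36.07 %

36.07 %


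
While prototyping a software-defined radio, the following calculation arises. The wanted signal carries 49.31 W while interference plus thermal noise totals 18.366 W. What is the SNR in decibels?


SNR in decibels:
SNR = 10 * log10(Ps / Pn)
    = 10 * log10(49.31 / 18.366)
    = 10 * log10(2.6849)
    = 10 * 0.4289
    = 4.29 dB

4.29 dB


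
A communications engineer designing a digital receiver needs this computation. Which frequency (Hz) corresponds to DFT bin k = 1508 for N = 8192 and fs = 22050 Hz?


Frequency of DFT bin k:
f_k = k * fs / N
    = 1508 * 22050 / 8192
    = 33251400 / 8192
    = 4059.009 Hz

4059.009 Hz


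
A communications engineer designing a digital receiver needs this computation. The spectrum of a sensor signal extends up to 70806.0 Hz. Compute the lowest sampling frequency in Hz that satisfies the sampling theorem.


The Nyquist rate is twice the maximum frequency component.
fs_min = 2 * fmax
      = 2 * 70806.0
      = 141612.0 Hz

141612.0


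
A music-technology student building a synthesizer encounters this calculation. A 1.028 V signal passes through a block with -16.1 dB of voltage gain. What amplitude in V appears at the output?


Output voltage from dB gain:
V_out = V_in * 10^(gain_dB / 20)
      = 1.028 * 10^(-16.1 / 20)
      = 1.028 * 0.156675
      = 0.1611 V

0.1611 V


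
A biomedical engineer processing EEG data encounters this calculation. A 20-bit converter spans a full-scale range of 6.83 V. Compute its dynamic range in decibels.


Dynamic range from full-scale to LSB:
V_min = V_max / 2^bits = 6.83 / 2^20
DR = 20 * log10(V_max / V_min)
   = 20 * log10(2^20)
   = 20 * 20 * log10(2)
   = 120.41 dB

120.41 dB


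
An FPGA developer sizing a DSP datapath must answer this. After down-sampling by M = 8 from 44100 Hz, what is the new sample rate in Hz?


Decimation reduces the sample rate:
fs_out = fs_in / M
       = 44100 / 8
       = 5512.5 Hz

5512.5 Hz


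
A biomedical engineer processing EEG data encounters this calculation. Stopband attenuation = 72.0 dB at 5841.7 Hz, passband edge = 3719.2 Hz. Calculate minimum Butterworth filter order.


Butterworth filter order formula:
n = log10(10^(A/10) - 1) / (2 * log10(f_stop/f_pass))
10^(72.0/10) - 1 = 15848930.9246
f_stop/f_pass = 5841.7 / 3719.2 = 1.5707
n = 18.3589 -> ceil = 19

19


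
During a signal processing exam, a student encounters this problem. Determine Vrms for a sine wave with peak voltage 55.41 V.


RMS voltage for a sinusoidal waveform:
V_rms = V_peak / sqrt(2)
      = 55.41 / 1.414214
      = 39.181 V

39.181 V


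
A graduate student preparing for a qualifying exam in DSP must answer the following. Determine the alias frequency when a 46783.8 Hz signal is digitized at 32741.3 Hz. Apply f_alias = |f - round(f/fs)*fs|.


Compute the nearest integer multiple of fs to the signal:
n = round(46783.8 / 32741.3) = 1
f_alias = |46783.8 - 1 * 32741.3|
        = |46783.8 - 32741.3|
        = 14042.5 Hz

14042.5


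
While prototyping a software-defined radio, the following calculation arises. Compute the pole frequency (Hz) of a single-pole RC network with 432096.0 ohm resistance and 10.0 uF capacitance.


Cutoff frequency of a first-order RC filter:
fc = 1 / (2 * pi * R * C)
C = 10.0 uF = 1e-05 F
fc = 1 / (2 * pi * 432096.0 * 1e-05)
   = 1 / 27.149392384911
   = 0.036833 Hz

0.036833 Hz


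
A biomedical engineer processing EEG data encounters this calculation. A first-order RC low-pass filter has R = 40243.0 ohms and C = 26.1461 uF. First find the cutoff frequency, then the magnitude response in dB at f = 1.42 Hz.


Step 1 — cutoff frequency:
fc = 1 / (2*pi*R*C)
C = 26.1461 uF = 2.61461e-05 F
fc = 1 / (2*pi*40243.0*2.61461e-05)
   = 0.15126 Hz

Step 2 — magnitude at f = 1.42 Hz:
|H(f)| = 1 / sqrt(1 + (f/fc)^2)
f/fc = 1.42 / 0.15126 = 9.387809
|H| = 1 / sqrt(1 + 88.130958) = 0.1059219
|H|_dB = 20*log10(0.1059219) = -19.5 dB

fc = 0.15126 Hz; |H(1.42 Hz)| = -19.5 dB


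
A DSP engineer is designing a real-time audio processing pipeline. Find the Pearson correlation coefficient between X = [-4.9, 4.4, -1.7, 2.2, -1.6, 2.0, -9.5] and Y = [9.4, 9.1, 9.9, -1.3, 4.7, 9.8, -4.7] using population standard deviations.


Pearson correlation coefficient (population):
r = cov(X,Y) / (std(X) * std(Y))
Mean X = -1.3, Mean Y = 5.2714
Cov(X,Y) = 11.284286
Std(X) = 4.409082, Std(Y) = 5.5623
r = 0.4601

0.4601


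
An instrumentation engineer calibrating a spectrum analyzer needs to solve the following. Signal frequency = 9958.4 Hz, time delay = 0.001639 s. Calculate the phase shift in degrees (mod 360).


Phase shift from frequency and time delay:
phi = 360 * f * t_delay
    = 360 * 9958.4 * 0.001639
    = 5875.85 degrees
    mod 360 = 115.85 degrees

115.85 degrees


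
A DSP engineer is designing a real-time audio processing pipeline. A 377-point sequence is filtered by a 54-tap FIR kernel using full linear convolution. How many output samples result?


Linear convolution output length:
L = N + M - 1
  = 377 + 54 - 1
  = 430 samples

430


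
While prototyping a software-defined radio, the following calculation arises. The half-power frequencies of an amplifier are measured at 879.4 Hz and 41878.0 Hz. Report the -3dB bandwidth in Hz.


Bandwidth is the difference of -3dB frequencies:
BW = f_high - f_low
   = 41878.0 - 879.4
   = 40998.6 Hz

40998.6 Hz


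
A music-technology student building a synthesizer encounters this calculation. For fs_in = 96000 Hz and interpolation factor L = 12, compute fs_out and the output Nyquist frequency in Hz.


Step 1 — output sample rate after interpolation by L:
fs_out = L * fs_in = 12 * 96000 = 1152000 Hz

Step 2 — Nyquist frequency of the output stream:
f_Nyq = fs_out / 2 = 1152000 / 2 = 576000.0 Hz

fs_out = 1152000 Hz; f_Nyquist = 576000.0 Hz


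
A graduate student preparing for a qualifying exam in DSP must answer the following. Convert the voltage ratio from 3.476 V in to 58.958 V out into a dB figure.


Voltage gain in dB:
G = 20 * log10(Vout / Vin)
  = 20 * log10(58.958 / 3.476)
  = 20 * log10(16.96145)
  = 20 * 1.229463
  = 24.59 dB

24.59 dB


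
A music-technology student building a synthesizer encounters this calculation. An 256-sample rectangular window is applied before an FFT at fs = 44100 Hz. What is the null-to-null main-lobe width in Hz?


Main lobe width for a rectangular window:
Width = 2 * fs / N
      = 2 * 44100 / 256
      = 88200 / 256
      = 344.531 Hz

344.531 Hz


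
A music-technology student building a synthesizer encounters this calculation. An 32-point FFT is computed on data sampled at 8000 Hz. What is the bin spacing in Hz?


DFT frequency resolution:
df = fs / N
   = 8000 / 32
   = 250.0 Hz

250.0 Hz


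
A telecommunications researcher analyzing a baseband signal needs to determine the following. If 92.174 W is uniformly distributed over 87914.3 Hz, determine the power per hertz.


Power spectral density:
PSD = P / BW
    = 92.174 / 87914.3
    = 0.00104845 W/Hz

0.00104845 W/Hz


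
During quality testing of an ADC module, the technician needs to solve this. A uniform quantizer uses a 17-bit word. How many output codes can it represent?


Number of quantization levels = 2^N
= 2^17
= 131072

131072


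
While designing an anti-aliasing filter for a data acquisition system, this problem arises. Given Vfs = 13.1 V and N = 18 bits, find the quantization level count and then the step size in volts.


Step 1 — number of quantization levels:
L = 2^N = 2^18 = 262144

Step 2 — LSB step size:
delta = Vfs / L
      = 13.1 / 262144
      = 4.997e-05 V

Levels = 262144; step size = 4.997e-05 V


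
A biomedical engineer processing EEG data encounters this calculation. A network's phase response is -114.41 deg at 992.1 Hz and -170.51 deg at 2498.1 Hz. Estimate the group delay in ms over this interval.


Group delay from phase difference:
tau = -d(phi)/d(omega)
d(phi) = -56.1 deg = -0.97913 rad
d(omega) = 2*pi*(2498.1 - 992.1) = 9462.4771 rad/s
tau = -(-0.97913) / 9462.4771
    = 0.1035 ms

0.1035 ms


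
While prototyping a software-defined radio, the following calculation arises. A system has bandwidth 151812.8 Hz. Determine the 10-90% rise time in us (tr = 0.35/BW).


Rise time from bandwidth relationship:
tr = 0.35 / BW
   = 0.35 / 151812.8
   = 2.305470948e-06 s
   = 2.3055 us

2.3055 us


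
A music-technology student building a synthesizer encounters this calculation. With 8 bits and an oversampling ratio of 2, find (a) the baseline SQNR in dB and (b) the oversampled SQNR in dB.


Step 1 — baseline SQNR at Nyquist:
SQNR_base = 6.02*N + 1.76
          = 6.02*8 + 1.76
          = 49.92 dB

Step 2 — oversampling processing gain:
G = 10*log10(OSR) = 10*log10(2) = 3.01 dB

Step 3 — total:
SQNR_total = 49.92 + 3.01 = 52.93 dB

Base SQNR = 49.92 dB; oversampled SQNR = 52.93 dB


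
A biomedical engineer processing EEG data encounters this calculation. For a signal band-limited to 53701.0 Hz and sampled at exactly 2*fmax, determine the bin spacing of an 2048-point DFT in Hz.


Step 1 — Nyquist sampling rate:
fs = 2 * fmax = 2 * 53701.0 = 107402.0 Hz

Step 2 — DFT bin spacing:
df = fs / N = 107402.0 / 2048 = 52.4424 Hz

52.4424 Hz


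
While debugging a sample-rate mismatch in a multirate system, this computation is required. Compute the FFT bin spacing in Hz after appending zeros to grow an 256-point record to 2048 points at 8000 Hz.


Frequency resolution after zero-padding:
N_padded = 256 * 8 = 2048
df = fs / N_padded
   = 8000 / 2048
   = 3.9062 Hz

3.9062 Hz


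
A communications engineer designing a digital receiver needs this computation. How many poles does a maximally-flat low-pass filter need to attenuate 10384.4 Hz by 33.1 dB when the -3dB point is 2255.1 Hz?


Butterworth filter order formula:
n = log10(10^(A/10) - 1) / (2 * log10(f_stop/f_pass))
10^(33.1/10) - 1 = 2040.7379
f_stop/f_pass = 10384.4 / 2255.1 = 4.6049
n = 2.4953 -> ceil = 3

3


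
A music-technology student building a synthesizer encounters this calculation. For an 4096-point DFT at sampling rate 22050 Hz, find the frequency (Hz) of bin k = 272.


Frequency of DFT bin k:
f_k = k * fs / N
    = 272 * 22050 / 4096
    = 5997600 / 4096
    = 1464.258 Hz

1464.258 Hz


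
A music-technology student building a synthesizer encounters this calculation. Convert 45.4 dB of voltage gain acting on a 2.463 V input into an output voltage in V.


Output voltage from dB gain:
V_out = V_in * 10^(gain_dB / 20)
      = 2.463 * 10^(45.4 / 20)
      = 2.463 * 186.208714
      = 458.6321 V

458.6321 V


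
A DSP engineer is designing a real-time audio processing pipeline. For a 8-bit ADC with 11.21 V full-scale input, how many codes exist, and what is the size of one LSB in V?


Step 1 — number of quantization levels:
L = 2^N = 2^8 = 256

Step 2 — LSB step size:
delta = Vfs / L
      = 11.21 / 256
      = 0.04378906 V

Levels = 256; step size = 0.04378906 V


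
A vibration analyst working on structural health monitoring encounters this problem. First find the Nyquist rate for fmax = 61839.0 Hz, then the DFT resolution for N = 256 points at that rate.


Step 1 — Nyquist sampling rate:
fs = 2 * fmax = 2 * 61839.0 = 123678.0 Hz

Step 2 — DFT bin spacing:
df = fs / N = 123678.0 / 256 = 483.1172 Hz

483.1172 Hz


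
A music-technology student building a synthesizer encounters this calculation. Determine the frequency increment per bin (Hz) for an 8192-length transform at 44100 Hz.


DFT frequency resolution:
df = fs / N
   = 44100 / 8192
   = 5.3833 Hz

5.3833 Hz


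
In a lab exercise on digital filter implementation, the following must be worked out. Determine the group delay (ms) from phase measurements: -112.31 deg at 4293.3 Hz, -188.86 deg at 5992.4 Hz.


Group delay from phase difference:
tau = -d(phi)/d(omega)
d(phi) = -76.55 deg = -1.33605 rad
d(omega) = 2*pi*(5992.4 - 4293.3) = 10675.7602 rad/s
tau = -(-1.33605) / 10675.7602
    = 0.1251 ms

0.1251 ms


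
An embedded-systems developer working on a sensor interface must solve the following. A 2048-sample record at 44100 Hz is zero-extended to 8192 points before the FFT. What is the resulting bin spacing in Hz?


Frequency resolution after zero-padding:
N_padded = 2048 * 4 = 8192
df = fs / N_padded
   = 44100 / 8192
   = 5.3833 Hz

5.3833 Hz


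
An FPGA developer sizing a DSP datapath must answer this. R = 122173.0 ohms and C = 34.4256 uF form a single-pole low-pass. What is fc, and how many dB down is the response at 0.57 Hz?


Step 1 — cutoff frequency:
fc = 1 / (2*pi*R*C)
C = 34.4256 uF = 3.44256e-05 F
fc = 1 / (2*pi*122173.0*3.44256e-05)
   = 0.0378411 Hz

Step 2 — magnitude at f = 0.57 Hz:
|H(f)| = 1 / sqrt(1 + (f/fc)^2)
f/fc = 0.57 / 0.0378411 = 15.062987
|H| = 1 / sqrt(1 + 226.893577) = 0.0662421
|H|_dB = 20*log10(0.0662421) = -23.58 dB

fc = 0.0378411 Hz; |H(0.57 Hz)| = -23.58 dB


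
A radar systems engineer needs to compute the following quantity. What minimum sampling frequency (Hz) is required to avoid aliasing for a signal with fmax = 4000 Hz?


The Nyquist rate is twice the maximum frequency component.
fs_min = 2 * fmax
      = 2 * 4000
      = 8000 Hz

8000


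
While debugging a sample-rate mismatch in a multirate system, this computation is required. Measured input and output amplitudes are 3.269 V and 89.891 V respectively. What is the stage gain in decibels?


Voltage gain in dB:
G = 20 * log10(Vout / Vin)
  = 20 * log10(89.891 / 3.269)
  = 20 * log10(27.498012)
  = 20 * 1.439301
  = 28.79 dB

28.79 dB


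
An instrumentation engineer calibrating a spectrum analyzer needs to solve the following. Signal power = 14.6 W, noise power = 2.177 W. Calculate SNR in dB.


SNR in decibels:
SNR = 10 * log10(Ps / Pn)
    = 10 * log10(14.6 / 2.177)
    = 10 * log10(6.7065)
    = 10 * 0.8265
    = 8.26 dB

8.26 dB


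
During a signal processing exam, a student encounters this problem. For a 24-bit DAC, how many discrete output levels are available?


Number of quantization levels = 2^N
= 2^24
= 16777216

16777216


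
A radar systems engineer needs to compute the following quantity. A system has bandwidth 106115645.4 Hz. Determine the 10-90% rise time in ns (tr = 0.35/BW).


Rise time from bandwidth relationship:
tr = 0.35 / BW
   = 0.35 / 106115645.4
   = 3.298288379e-09 s
   = 3.2983 ns

3.2983 ns


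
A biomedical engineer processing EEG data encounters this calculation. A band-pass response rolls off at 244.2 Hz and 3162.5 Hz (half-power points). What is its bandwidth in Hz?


Bandwidth is the difference of -3dB frequencies:
BW = f_high - f_low
   = 3162.5 - 244.2
   = 2918.3 Hz

2918.3 Hz


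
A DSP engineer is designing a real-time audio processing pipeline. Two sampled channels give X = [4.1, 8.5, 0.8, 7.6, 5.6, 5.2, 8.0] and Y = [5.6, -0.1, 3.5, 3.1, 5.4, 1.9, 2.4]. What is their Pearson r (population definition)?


Pearson correlation coefficient (population):
r = cov(X,Y) / (std(X) * std(Y))
Mean X = 5.6857, Mean Y = 3.1143
Cov(X,Y) = -2.308367
Std(X) = 2.494811, Std(Y) = 1.846563
r = -0.5011

-0.5011


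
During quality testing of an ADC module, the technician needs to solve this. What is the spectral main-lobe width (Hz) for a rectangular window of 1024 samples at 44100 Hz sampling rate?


Main lobe width for a rectangular window:
Width = 2 * fs / N
      = 2 * 44100 / 1024
      = 88200 / 1024
      = 86.133 Hz

86.133 Hz


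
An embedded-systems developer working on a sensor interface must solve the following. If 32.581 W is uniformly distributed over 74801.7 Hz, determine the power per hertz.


Power spectral density:
PSD = P / BW
    = 32.581 / 74801.7
    = 0.00043556 W/Hz

0.00043556 W/Hz


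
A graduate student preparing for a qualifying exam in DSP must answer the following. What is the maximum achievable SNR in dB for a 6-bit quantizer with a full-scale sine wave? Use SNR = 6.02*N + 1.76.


Theoretical SNR for a full-scale sinusoid:
SNR = 6.02 * N + 1.76
    = 6.02 * 6 + 1.76
    = 36.12 + 1.76
    = 37.88 dB

37.88 dB


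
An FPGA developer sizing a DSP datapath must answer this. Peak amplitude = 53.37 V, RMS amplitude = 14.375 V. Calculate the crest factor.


Crest factor is the ratio of peak to RMS:
CF = V_peak / V_rms
   = 53.37 / 14.375
   = 3.7127

3.7127


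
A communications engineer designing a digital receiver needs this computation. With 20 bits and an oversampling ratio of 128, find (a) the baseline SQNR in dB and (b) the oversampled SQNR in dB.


Step 1 — baseline SQNR at Nyquist:
SQNR_base = 6.02*N + 1.76
          = 6.02*20 + 1.76
          = 122.16 dB

Step 2 — oversampling processing gain:
G = 10*log10(OSR) = 10*log10(128) = 21.07 dB

Step 3 — total:
SQNR_total = 122.16 + 21.07 = 143.23 dB

Base SQNR = 122.16 dB; oversampled SQNR = 143.23 dB


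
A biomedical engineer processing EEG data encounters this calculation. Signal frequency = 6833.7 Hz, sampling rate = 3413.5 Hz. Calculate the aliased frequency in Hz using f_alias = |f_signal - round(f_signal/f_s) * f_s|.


Compute the nearest integer multiple of fs to the signal:
n = round(6833.7 / 3413.5) = 2
f_alias = |6833.7 - 2 * 3413.5|
        = |6833.7 - 6827.0|
        = 6.7 Hz

6.7


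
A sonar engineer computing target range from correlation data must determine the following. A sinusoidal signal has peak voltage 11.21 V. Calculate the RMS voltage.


RMS voltage for a sinusoidal waveform:
V_rms = V_peak / sqrt(2)
      = 11.21 / 1.414214
      = 7.927 V

7.927 V


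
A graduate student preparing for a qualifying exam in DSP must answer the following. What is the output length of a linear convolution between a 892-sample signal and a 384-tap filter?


Linear convolution output length:
L = N + M - 1
  = 892 + 384 - 1
  = 1275 samples

1275


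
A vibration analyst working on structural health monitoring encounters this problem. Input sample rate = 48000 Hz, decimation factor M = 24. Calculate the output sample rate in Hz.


Decimation reduces the sample rate:
fs_out = fs_in / M
       = 48000 / 24
       = 2000.0 Hz

2000.0 Hz


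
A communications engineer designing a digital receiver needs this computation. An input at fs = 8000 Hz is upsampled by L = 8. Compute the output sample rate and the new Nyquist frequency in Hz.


Step 1 — output sample rate after interpolation by L:
fs_out = L * fs_in = 8 * 8000 = 64000 Hz

Step 2 — Nyquist frequency of the output stream:
f_Nyq = fs_out / 2 = 64000 / 2 = 32000.0 Hz

fs_out = 64000 Hz; f_Nyquist = 32000.0 Hz


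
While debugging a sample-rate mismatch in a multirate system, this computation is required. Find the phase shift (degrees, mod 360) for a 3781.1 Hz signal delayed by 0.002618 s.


Phase shift from frequency and time delay:
phi = 360 * f * t_delay
    = 360 * 3781.1 * 0.002618
    = 3563.61 degrees
    mod 360 = 323.61 degrees

323.61 degrees


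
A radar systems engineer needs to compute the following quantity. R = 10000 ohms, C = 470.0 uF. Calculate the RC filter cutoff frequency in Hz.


Cutoff frequency of a first-order RC filter:
fc = 1 / (2 * pi * R * C)
C = 470.0 uF = 0.00047 F
fc = 1 / (2 * pi * 10000 * 0.00047)
   = 1 / 29.530970943744
   = 0.033863 Hz

0.033863 Hz


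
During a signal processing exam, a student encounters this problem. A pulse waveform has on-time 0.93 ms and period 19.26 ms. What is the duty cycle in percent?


Duty cycle as a percentage:
DC = (t_on / T) * 100
   = (0.93 / 19.26) * 100
   = 0.048287 * 100
   = 4.83 %

4.83 %


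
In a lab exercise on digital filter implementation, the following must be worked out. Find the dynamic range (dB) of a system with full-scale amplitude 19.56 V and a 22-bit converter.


Dynamic range from full-scale to LSB:
V_min = V_max / 2^bits = 19.56 / 2^22
DR = 20 * log10(V_max / V_min)
   = 20 * log10(2^22)
   = 20 * 22 * log10(2)
   = 132.45 dB

132.45 dB


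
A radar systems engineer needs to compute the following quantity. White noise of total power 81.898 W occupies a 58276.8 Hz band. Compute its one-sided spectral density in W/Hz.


Power spectral density:
PSD = P / BW
    = 81.898 / 58276.8
    = 0.00140533 W/Hz

0.00140533 W/Hz


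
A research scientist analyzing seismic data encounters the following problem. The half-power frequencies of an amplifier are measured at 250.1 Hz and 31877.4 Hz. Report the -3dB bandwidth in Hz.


Bandwidth is the difference of -3dB frequencies:
BW = f_high - f_low
   = 31877.4 - 250.1
   = 31627.3 Hz

31627.3 Hz


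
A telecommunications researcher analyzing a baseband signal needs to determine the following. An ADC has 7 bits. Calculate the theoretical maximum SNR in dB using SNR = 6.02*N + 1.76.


Theoretical SNR for a full-scale sinusoid:
SNR = 6.02 * N + 1.76
    = 6.02 * 7 + 1.76
    = 42.14 + 1.76
    = 43.9 dB

43.9 dB


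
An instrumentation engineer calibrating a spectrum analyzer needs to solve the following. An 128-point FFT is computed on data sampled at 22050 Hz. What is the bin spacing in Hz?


DFT frequency resolution:
df = fs / N
   = 22050 / 128
   = 172.2656 Hz

172.2656 Hz


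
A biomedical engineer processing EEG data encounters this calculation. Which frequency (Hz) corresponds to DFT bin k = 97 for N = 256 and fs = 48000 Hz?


Frequency of DFT bin k:
f_k = k * fs / N
    = 97 * 48000 / 256
    = 4656000 / 256
    = 18187.5 Hz

18187.5 Hz


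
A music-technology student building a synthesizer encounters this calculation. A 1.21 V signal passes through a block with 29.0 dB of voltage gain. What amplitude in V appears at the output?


Output voltage from dB gain:
V_out = V_in * 10^(gain_dB / 20)
      = 1.21 * 10^(29.0 / 20)
      = 1.21 * 28.183829
      = 34.1024 V

34.1024 V


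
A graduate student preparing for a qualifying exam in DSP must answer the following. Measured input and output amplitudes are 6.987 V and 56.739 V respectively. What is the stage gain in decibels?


Voltage gain in dB:
G = 20 * log10(Vout / Vin)
  = 20 * log10(56.739 / 6.987)
  = 20 * log10(8.120653)
  = 20 * 0.909591
  = 18.19 dB

18.19 dB


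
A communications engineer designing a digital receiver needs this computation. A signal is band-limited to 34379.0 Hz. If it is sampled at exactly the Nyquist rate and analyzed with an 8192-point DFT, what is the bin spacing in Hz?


Step 1 — Nyquist sampling rate:
fs = 2 * fmax = 2 * 34379.0 = 68758.0 Hz

Step 2 — DFT bin spacing:
df = fs / N = 68758.0 / 8192 = 8.3933 Hz

8.3933 Hz


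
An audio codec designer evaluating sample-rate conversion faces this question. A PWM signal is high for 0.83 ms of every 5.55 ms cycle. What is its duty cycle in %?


Duty cycle as a percentage:
DC = (t_on / T) * 100
   = (0.83 / 5.55) * 100
   = 0.14955 * 100
   = 14.95 %

14.95 %


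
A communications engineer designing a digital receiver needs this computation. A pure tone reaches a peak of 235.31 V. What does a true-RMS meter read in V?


RMS voltage for a sinusoidal waveform:
V_rms = V_peak / sqrt(2)
      = 235.31 / 1.414214
      = 166.389 V

166.389 V


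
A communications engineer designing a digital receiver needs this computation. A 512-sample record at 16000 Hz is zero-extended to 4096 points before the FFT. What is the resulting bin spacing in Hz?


Frequency resolution after zero-padding:
N_padded = 512 * 8 = 4096
df = fs / N_padded
   = 16000 / 4096
   = 3.9062 Hz

3.9062 Hz


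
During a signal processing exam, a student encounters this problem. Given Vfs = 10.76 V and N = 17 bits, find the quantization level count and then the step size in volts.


Step 1 — number of quantization levels:
L = 2^N = 2^17 = 131072

Step 2 — LSB step size:
delta = Vfs / L
      = 10.76 / 131072
      = 8.209e-05 V

Levels = 131072; step size = 8.209e-05 V


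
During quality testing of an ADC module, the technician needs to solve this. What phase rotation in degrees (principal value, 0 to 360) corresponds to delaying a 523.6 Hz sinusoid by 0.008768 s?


Phase shift from frequency and time delay:
phi = 360 * f * t_delay
    = 360 * 523.6 * 0.008768
    = 1652.73 degrees
    mod 360 = 212.73 degrees

212.73 degrees


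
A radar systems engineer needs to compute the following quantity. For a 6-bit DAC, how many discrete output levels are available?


Number of quantization levels = 2^N
= 2^6
= 64

64


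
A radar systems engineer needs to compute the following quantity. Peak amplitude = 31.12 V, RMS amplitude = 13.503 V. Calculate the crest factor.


Crest factor is the ratio of peak to RMS:
CF = V_peak / V_rms
   = 31.12 / 13.503
   = 2.3047

2.3047


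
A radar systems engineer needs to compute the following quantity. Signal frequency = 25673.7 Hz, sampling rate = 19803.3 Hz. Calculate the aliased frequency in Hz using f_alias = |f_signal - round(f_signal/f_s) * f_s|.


Compute the nearest integer multiple of fs to the signal:
n = round(25673.7 / 19803.3) = 1
f_alias = |25673.7 - 1 * 19803.3|
        = |25673.7 - 19803.3|
        = 5870.4 Hz

5870.4


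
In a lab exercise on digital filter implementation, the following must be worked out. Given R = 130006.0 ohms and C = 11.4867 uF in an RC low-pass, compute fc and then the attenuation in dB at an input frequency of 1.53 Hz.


Step 1 — cutoff frequency:
fc = 1 / (2*pi*R*C)
C = 11.4867 uF = 1.14867e-05 F
fc = 1 / (2*pi*130006.0*1.14867e-05)
   = 0.106577 Hz

Step 2 — magnitude at f = 1.53 Hz:
|H(f)| = 1 / sqrt(1 + (f/fc)^2)
f/fc = 1.53 / 0.106577 = 14.355818
|H| = 1 / sqrt(1 + 206.08951) = 0.0694898
|H|_dB = 20*log10(0.0694898) = -23.16 dB

fc = 0.106577 Hz; |H(1.53 Hz)| = -23.16 dB


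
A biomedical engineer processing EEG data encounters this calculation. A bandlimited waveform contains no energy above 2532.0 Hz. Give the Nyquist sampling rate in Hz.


The Nyquist rate is twice the maximum frequency component.
fs_min = 2 * fmax
      = 2 * 2532.0
      = 5064.0 Hz

5064.0


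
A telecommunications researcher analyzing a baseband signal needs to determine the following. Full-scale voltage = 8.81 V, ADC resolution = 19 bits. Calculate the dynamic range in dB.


Dynamic range from full-scale to LSB:
V_min = V_max / 2^bits = 8.81 / 2^19
DR = 20 * log10(V_max / V_min)
   = 20 * log10(2^19)
   = 20 * 19 * log10(2)
   = 114.39 dB

114.39 dB


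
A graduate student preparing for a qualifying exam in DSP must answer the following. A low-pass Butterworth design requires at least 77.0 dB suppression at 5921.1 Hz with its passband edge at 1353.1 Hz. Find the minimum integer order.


Butterworth filter order formula:
n = log10(10^(A/10) - 1) / (2 * log10(f_stop/f_pass))
10^(77.0/10) - 1 = 50118722.3627
f_stop/f_pass = 5921.1 / 1353.1 = 4.376
n = 6.0056 -> ceil = 7

7


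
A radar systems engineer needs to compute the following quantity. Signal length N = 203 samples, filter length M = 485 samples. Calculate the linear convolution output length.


Linear convolution output length:
L = N + M - 1
  = 203 + 485 - 1
  = 687 samples

687


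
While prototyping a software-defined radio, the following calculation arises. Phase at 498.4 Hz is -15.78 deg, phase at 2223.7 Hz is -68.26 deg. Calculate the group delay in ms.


Group delay from phase difference:
tau = -d(phi)/d(omega)
d(phi) = -52.48 deg = -0.915949 rad
d(omega) = 2*pi*(2223.7 - 498.4) = 10840.3796 rad/s
tau = -(-0.915949) / 10840.3796
    = 0.0845 ms

0.0845 ms


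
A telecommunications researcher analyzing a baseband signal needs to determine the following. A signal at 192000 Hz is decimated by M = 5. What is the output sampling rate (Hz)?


Decimation reduces the sample rate:
fs_out = fs_in / M
       = 192000 / 5
       = 38400.0 Hz

38400.0 Hz


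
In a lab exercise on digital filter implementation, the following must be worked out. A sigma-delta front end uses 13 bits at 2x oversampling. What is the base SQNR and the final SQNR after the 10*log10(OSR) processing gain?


Step 1 — baseline SQNR at Nyquist:
SQNR_base = 6.02*N + 1.76
          = 6.02*13 + 1.76
          = 80.02 dB

Step 2 — oversampling processing gain:
G = 10*log10(OSR) = 10*log10(2) = 3.01 dB

Step 3 — total:
SQNR_total = 80.02 + 3.01 = 83.03 dB

Base SQNR = 80.02 dB; oversampled SQNR = 83.03 dB
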